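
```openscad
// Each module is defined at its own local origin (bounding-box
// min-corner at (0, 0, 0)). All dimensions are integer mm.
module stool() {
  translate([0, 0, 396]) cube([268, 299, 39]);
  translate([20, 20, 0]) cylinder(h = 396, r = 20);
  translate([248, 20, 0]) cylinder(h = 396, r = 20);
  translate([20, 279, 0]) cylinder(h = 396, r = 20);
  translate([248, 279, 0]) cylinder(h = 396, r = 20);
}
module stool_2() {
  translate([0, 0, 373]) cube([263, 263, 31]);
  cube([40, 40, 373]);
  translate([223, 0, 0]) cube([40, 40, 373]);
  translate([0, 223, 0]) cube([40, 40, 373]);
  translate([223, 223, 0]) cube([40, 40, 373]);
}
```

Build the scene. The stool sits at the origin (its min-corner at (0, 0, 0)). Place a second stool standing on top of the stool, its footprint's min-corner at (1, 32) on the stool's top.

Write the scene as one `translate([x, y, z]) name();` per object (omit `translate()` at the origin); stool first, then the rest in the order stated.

stool();
translate([1, 32, 435]) stool_2();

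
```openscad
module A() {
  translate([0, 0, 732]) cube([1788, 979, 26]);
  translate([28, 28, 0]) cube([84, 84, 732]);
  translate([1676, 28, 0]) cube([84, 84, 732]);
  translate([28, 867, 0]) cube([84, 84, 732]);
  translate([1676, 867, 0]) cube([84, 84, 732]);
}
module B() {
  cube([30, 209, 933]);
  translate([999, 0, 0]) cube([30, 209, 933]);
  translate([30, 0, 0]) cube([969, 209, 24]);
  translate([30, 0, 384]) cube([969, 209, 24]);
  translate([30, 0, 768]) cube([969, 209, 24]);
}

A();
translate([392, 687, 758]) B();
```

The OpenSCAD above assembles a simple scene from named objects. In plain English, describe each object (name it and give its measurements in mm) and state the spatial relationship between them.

A is a rectangular dining table. The top is 1788×979×26 mm with its upper surface at z = 758 mm. It stands on four 84×84 mm square legs, each inset 28 mm from the nearest pair of top edges, running from the floor to the underside of the top.

B is an open bookshelf. Two side panels, each 30 mm thick, 209 mm deep and 933 mm tall, stand 1029 mm apart (outside-to-outside). Between them sit 3 shelves, each 24 mm thick and 209 mm deep, spanning the full gap between the sides. The bottom shelf rests on the floor (its underside at z = 0) and the clear gap between one shelf's top and the next shelf's underside is 360 mm.

The bookshelf is on top of the table.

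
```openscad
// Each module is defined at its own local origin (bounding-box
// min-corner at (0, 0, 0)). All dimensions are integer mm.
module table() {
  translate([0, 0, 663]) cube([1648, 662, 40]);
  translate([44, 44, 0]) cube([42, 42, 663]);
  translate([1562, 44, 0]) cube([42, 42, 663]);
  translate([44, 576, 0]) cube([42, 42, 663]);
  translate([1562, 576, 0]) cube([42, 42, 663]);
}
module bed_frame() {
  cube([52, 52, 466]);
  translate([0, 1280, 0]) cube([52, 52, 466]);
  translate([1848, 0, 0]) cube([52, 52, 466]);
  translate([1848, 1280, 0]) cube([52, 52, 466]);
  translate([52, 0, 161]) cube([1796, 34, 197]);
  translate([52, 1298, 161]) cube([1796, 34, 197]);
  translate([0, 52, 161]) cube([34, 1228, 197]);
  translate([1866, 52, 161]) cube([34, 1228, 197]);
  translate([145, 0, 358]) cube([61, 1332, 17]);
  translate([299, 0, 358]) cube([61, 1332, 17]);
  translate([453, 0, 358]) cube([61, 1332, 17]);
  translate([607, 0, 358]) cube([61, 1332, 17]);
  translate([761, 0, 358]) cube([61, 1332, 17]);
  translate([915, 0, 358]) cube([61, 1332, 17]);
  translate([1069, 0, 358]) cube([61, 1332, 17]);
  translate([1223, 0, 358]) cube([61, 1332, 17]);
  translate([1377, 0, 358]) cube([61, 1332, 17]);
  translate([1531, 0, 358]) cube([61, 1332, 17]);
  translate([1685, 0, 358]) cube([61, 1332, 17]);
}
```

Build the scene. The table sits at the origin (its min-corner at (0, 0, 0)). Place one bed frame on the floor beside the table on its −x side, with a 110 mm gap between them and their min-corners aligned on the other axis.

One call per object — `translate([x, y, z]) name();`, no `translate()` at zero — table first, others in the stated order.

table();
translate([-2010, 0, 0]) bed_frame();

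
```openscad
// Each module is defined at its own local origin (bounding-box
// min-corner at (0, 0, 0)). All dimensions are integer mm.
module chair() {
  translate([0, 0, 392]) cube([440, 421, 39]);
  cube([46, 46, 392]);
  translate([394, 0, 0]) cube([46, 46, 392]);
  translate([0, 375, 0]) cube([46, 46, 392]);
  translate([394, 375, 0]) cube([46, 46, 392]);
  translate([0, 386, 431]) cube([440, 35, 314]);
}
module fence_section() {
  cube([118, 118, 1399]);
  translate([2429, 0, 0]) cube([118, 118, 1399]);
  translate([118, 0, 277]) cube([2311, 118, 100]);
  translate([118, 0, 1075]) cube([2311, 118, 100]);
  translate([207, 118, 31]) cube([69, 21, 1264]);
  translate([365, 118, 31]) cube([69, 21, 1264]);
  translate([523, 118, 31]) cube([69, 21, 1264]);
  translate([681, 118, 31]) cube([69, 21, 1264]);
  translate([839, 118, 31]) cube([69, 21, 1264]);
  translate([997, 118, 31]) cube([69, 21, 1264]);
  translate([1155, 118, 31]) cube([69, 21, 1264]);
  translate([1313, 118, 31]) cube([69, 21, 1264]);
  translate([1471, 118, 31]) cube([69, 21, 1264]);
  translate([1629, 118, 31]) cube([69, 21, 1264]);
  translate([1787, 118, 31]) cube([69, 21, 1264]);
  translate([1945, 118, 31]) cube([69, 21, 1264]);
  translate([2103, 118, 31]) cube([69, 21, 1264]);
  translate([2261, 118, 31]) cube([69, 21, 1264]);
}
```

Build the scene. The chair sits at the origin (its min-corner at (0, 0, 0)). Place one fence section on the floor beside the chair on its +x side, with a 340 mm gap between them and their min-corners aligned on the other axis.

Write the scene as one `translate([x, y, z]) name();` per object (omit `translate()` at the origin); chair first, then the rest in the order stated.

chair();
translate([780, 0, 0]) fence_section();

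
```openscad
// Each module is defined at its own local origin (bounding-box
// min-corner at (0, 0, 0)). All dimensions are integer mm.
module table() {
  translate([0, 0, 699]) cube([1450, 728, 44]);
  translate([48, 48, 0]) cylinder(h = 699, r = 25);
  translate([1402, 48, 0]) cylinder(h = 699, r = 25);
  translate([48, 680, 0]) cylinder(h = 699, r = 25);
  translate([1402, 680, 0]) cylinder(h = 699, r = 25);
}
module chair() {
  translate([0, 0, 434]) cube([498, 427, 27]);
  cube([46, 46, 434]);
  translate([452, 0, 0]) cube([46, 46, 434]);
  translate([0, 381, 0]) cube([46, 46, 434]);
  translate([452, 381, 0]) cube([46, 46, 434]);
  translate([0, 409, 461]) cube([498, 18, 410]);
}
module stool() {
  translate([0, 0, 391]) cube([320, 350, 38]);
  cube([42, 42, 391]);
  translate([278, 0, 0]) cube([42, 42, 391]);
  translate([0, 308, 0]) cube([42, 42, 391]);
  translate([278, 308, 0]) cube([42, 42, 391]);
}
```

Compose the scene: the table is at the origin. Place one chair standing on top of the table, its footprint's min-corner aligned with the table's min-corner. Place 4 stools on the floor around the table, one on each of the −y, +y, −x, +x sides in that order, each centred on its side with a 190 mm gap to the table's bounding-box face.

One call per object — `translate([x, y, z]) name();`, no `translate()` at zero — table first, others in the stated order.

table();
translate([0, 0, 743]) chair();
translate([565, -540, 0]) stool();
translate([565, 918, 0]) stool();
translate([-510, 189, 0]) stool();
translate([1640, 189, 0]) stool();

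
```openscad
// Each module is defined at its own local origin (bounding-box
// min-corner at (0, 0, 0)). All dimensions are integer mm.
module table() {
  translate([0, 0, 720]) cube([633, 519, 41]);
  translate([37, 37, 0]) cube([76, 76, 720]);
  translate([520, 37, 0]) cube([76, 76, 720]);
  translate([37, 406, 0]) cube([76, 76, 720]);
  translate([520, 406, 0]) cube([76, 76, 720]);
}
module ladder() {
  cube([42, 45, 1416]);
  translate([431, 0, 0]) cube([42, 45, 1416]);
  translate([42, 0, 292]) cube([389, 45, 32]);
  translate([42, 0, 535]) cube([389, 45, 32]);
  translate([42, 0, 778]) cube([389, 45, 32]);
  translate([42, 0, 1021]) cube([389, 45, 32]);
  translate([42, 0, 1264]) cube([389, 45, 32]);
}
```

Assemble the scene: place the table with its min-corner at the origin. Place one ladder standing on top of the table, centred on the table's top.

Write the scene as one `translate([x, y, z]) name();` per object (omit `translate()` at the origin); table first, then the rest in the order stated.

table();
translate([80, 237, 761]) ladder();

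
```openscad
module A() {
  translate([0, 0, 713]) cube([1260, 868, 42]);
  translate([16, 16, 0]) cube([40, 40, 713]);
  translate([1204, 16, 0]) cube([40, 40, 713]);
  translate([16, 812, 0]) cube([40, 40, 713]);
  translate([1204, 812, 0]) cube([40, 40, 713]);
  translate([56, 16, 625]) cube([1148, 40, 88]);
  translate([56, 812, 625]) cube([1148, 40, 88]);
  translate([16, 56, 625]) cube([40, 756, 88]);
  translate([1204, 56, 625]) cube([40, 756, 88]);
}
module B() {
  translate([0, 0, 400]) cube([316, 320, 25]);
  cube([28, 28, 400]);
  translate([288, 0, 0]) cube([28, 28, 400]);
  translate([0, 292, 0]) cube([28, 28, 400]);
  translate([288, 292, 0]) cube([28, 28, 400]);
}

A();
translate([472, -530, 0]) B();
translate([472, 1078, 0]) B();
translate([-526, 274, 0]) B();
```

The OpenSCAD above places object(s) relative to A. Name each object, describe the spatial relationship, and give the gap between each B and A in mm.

Each stool's nearest face is 210 mm from the table's bounding box.

A is a table. B is a stool. Three stools sit around the table at the −y, +y, −x sides. The gap between each stool and the table is 210 mm.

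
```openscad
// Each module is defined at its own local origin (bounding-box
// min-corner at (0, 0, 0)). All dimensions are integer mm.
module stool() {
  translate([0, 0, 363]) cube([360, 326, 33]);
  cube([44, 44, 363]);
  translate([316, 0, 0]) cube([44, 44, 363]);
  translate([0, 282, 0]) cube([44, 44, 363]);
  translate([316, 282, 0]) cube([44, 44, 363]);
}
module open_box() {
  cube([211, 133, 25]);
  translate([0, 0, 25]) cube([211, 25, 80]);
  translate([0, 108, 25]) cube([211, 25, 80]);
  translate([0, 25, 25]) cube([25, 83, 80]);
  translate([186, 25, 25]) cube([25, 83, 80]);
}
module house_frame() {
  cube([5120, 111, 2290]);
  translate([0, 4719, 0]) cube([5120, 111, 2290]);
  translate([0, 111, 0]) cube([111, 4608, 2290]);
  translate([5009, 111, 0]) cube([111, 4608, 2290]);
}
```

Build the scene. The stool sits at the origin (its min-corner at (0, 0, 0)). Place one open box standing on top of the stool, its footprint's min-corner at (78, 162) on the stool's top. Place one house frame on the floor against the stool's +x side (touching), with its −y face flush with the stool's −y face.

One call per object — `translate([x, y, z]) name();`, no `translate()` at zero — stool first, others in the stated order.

stool();
translate([78, 162, 396]) open_box();
translate([360, 0, 0]) house_frame();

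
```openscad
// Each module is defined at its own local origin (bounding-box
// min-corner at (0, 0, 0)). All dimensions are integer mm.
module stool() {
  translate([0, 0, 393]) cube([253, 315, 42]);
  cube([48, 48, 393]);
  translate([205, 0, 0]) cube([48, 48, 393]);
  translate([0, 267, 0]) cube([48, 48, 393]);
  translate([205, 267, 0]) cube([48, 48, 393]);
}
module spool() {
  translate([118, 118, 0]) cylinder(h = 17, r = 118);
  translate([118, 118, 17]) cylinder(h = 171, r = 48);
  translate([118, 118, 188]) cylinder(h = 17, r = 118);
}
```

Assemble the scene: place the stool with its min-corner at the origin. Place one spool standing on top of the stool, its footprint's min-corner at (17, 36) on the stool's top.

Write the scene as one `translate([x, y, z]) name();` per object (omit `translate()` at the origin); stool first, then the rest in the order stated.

stool();
translate([17, 36, 435]) spool();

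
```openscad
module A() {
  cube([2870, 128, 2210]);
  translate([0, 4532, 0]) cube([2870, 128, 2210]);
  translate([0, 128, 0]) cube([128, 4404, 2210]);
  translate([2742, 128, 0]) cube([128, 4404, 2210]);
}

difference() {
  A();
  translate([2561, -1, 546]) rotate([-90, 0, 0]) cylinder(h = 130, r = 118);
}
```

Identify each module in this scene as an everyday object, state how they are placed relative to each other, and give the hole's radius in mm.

A is a house frame. The house frame has a circular hole through its front wall. The hole's radius is 118 mm.

The subtracted cylinder has r = 118 mm.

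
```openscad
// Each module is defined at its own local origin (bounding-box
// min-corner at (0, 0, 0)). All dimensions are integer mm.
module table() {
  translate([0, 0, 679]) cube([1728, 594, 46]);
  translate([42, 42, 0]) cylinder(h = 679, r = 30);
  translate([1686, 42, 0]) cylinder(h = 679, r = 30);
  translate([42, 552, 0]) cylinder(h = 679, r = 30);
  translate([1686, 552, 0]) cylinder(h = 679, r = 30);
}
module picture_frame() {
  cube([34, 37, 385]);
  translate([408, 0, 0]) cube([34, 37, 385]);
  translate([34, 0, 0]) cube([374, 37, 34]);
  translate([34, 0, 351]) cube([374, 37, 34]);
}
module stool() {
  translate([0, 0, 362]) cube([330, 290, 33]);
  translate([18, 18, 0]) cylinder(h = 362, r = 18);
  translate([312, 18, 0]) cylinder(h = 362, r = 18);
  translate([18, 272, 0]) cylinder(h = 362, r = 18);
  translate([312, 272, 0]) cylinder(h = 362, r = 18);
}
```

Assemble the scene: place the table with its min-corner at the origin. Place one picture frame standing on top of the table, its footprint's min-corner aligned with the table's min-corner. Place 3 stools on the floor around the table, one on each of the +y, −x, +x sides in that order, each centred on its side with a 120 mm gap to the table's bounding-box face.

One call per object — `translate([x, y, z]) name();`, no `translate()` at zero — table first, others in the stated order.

table();
translate([0, 0, 725]) picture_frame();
translate([699, 714, 0]) stool();
translate([-450, 152, 0]) stool();
translate([1848, 152, 0]) stool();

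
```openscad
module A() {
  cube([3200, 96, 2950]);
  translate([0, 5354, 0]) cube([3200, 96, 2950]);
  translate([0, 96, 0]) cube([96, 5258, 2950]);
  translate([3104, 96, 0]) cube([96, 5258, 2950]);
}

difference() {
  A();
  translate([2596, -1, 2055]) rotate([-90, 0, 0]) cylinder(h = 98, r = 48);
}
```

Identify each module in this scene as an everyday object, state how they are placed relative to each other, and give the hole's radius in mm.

A is a house frame. The house frame has a circular hole through its front wall. The hole's radius is 48 mm.

The subtracted cylinder has r = 48 mm.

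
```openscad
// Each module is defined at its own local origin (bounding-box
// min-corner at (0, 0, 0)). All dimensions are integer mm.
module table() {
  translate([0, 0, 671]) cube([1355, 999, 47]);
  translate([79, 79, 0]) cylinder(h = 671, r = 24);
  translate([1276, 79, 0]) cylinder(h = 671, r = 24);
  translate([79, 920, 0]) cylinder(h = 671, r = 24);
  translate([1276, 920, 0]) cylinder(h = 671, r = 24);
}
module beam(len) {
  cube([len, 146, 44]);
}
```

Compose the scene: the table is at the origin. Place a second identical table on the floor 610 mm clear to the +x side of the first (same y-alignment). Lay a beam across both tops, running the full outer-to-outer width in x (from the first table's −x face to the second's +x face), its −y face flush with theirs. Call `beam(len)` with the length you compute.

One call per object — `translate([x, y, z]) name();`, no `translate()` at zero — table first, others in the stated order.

table();
translate([1965, 0, 0]) table();
translate([0, 0, 718]) beam(3320);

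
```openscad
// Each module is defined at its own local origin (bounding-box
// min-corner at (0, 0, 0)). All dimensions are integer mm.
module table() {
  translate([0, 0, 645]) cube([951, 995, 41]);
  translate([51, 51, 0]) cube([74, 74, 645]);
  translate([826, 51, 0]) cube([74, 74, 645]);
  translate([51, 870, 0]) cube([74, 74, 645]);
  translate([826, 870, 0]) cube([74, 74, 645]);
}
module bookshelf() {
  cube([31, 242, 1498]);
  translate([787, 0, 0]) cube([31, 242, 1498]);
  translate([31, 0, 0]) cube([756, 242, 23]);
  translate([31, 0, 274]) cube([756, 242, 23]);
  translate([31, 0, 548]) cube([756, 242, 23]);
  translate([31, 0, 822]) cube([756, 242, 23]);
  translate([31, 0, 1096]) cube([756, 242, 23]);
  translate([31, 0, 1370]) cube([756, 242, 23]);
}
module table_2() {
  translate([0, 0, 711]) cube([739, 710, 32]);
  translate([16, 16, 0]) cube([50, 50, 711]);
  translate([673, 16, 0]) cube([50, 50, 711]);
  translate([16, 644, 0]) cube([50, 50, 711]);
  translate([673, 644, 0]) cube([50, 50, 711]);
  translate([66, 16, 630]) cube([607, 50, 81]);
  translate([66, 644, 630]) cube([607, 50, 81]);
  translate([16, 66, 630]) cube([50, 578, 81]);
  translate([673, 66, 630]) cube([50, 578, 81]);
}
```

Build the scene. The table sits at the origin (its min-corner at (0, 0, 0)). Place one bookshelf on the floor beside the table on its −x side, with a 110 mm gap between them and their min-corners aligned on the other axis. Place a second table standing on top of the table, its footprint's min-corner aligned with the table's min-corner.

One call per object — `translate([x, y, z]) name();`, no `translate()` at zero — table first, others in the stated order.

table();
translate([-928, 0, 0]) bookshelf();
translate([0, 0, 686]) table_2();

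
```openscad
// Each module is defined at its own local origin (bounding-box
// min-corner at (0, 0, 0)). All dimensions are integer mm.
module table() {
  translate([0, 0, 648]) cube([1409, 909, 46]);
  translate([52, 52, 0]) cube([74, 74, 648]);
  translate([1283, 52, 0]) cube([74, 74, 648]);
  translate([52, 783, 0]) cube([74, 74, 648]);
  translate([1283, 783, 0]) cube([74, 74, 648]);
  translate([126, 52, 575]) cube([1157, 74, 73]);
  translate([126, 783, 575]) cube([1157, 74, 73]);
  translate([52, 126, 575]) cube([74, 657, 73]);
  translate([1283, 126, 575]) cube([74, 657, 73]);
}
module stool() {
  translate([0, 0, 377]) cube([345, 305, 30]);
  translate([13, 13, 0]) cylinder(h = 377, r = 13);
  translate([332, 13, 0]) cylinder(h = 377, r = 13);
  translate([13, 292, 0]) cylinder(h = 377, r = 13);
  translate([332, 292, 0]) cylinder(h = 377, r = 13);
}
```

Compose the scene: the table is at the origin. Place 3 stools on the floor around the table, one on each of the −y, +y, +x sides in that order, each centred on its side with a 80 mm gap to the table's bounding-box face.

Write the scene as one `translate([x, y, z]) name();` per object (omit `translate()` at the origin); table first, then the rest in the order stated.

table();
translate([532, -385, 0]) stool();
translate([532, 989, 0]) stool();
translate([1489, 302, 0]) stool();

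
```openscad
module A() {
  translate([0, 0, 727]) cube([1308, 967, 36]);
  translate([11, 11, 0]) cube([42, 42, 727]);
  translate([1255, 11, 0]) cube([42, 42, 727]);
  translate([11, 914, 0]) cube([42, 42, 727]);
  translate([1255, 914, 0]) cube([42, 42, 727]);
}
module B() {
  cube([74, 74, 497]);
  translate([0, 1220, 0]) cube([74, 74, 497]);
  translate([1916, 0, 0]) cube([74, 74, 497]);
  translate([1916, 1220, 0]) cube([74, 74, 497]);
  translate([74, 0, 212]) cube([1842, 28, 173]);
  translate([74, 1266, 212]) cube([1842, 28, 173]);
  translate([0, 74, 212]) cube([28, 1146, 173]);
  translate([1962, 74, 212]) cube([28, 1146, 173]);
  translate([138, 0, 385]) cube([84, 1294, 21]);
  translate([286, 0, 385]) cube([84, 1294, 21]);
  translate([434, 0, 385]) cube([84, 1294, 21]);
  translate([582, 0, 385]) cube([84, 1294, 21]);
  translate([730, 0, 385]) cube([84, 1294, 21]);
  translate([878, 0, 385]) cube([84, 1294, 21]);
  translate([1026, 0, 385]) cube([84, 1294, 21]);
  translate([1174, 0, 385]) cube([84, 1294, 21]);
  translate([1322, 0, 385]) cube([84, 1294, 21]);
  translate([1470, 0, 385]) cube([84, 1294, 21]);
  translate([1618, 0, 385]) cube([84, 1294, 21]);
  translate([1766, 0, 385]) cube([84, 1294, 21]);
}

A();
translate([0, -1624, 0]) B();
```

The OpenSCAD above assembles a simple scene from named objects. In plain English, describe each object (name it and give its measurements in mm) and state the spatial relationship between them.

A is a table with a 1308×967 mm rectangular top, 36 mm thick, top surface at z = 763 mm, supported by four 42×42 mm square legs, each inset 11 mm from the nearest pair of top edges, running from the floor.

B is a bed frame 1990 mm long (x) by 1294 mm wide (y). Four 74×74 mm corner posts, 497 mm tall, at the corners of the footprint. Four rails of 28 mm thickness and 173 mm height run between adjacent posts with their undersides at z = 212 mm, their outer faces flush with the outside of the frame (the two x-running rails run between the posts' inner faces; the two y-running rails run between the posts' inner faces). 12 slats, each 84 mm wide (x) and 21 mm thick, lie across the top of the two x-running rails, running the full 1294 mm width of the frame in y; the slats are evenly spaced along x between the inner faces of the end posts with equal gaps (rounded down to the nearest mm) at the −x end and between each pair — any rounding remainder accumulates at the +x end.

The bed frame is on the floor beside the table on its −y side.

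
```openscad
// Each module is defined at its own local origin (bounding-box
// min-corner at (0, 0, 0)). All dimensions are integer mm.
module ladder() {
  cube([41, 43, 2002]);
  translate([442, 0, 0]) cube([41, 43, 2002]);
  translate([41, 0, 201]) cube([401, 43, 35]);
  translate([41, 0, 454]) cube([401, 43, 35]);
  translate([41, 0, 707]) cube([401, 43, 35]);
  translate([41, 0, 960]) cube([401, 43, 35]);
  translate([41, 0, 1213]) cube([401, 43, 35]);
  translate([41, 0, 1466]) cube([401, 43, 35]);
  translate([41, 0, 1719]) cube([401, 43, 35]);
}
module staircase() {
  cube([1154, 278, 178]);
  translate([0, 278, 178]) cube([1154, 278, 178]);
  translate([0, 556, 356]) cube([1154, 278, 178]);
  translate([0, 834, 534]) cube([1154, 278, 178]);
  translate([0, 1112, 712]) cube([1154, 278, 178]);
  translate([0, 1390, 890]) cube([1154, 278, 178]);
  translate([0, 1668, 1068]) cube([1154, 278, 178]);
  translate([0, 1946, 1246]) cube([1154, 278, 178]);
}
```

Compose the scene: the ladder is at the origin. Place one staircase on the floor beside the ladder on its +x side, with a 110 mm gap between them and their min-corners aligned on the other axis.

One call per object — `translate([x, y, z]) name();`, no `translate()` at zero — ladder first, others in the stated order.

ladder();
translate([593, 0, 0]) staircase();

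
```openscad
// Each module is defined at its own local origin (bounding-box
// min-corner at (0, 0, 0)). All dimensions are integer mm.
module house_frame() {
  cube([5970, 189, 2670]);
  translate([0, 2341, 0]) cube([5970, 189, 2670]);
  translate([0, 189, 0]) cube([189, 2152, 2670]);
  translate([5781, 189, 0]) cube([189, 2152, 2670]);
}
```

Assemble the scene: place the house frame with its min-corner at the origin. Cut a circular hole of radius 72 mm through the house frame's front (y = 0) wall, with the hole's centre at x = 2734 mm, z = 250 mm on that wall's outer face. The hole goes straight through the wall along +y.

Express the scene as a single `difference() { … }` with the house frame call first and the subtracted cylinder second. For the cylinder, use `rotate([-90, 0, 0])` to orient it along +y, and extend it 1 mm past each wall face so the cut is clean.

difference() {
  house_frame();
  translate([2734, -1, 250]) rotate([-90, 0, 0]) cylinder(h = 191, r = 72);
}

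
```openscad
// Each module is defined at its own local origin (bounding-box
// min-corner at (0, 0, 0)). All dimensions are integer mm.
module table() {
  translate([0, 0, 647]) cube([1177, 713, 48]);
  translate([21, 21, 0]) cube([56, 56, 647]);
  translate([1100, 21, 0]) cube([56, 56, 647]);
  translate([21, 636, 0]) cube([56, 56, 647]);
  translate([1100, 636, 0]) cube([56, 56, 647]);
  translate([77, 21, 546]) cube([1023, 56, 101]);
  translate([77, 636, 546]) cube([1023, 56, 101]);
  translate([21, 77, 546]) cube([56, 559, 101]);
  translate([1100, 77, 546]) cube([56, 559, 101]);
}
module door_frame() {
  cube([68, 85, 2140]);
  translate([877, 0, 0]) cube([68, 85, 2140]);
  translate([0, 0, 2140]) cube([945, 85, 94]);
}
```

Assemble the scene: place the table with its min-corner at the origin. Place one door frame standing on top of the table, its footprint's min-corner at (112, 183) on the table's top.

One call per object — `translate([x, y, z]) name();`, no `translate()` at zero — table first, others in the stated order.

table();
translate([112, 183, 695]) door_frame();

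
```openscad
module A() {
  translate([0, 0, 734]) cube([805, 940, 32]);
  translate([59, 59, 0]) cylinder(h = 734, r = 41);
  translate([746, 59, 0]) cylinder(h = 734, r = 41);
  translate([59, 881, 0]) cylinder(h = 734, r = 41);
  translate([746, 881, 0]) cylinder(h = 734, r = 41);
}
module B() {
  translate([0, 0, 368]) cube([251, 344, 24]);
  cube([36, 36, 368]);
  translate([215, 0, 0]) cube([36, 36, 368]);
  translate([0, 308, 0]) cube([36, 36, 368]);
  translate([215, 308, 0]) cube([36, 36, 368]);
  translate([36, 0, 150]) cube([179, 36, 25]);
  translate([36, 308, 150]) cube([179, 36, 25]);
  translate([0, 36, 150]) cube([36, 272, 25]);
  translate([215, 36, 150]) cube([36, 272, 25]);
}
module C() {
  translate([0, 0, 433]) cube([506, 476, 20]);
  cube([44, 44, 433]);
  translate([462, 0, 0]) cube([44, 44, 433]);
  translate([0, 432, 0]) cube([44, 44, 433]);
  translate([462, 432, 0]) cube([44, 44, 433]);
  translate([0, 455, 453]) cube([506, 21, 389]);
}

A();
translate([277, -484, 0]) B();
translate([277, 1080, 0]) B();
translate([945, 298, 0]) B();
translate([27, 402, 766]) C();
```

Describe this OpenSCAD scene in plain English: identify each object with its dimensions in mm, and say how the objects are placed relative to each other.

A is a rectangular dining table. The top is 805×940×32 mm with its upper surface at z = 766 mm. It stands on four round legs of 82 mm diameter, each leg's bounding box inset 18 mm from the nearest pair of top edges, running from the floor to the underside of the top.

B is a four-legged stool. The seat is a 251×344×24 mm slab whose top surface is at z = 392 mm; four square legs, each 36×36 mm in cross-section, run from the floor (z = 0) to the underside of the seat, each flush with a corner of the seat. Four stretchers, 36 mm wide and 25 mm tall, connect adjacent legs with their undersides at z = 150 mm, each running between the inner faces of the legs it joins and aligned with the legs' outer faces on the other axis.

C is a chair. The seat is a 506×476×20 mm slab with its top at z = 453 mm, on four 44×44 mm corner legs (flush with the seat edges, standing on z = 0). A flat backrest 21 mm thick, 389 mm tall, spans the full seat width and rises from the seat top along its +y edge, rear face flush with the rear of the seat.

Three stools sit around the table at the −y, +y, +x sides. The chair is on top of the table.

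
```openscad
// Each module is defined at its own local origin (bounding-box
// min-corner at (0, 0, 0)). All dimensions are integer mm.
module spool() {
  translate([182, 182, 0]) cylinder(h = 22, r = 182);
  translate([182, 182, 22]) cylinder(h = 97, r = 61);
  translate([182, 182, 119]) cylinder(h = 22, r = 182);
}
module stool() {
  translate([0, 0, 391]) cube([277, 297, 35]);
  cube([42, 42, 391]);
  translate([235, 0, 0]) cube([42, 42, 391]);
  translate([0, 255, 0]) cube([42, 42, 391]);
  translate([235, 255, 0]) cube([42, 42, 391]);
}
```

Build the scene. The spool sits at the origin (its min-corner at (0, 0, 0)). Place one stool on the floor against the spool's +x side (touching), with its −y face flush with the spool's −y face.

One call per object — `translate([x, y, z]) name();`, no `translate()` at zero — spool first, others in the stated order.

spool();
translate([364, 0, 0]) stool();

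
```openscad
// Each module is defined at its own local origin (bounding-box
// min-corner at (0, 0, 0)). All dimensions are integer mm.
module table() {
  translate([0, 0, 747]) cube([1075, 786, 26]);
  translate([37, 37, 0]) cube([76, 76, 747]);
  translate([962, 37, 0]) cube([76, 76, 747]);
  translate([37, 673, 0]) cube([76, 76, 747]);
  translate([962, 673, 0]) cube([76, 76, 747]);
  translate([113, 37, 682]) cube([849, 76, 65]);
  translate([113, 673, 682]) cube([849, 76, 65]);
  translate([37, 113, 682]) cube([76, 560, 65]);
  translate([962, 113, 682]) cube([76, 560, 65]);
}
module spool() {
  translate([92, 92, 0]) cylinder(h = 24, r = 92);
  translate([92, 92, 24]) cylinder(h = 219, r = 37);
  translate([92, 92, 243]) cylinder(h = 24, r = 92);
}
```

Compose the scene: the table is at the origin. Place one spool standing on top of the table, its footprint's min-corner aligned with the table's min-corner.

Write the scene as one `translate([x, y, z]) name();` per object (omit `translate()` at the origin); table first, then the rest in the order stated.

table();
translate([0, 0, 773]) spool();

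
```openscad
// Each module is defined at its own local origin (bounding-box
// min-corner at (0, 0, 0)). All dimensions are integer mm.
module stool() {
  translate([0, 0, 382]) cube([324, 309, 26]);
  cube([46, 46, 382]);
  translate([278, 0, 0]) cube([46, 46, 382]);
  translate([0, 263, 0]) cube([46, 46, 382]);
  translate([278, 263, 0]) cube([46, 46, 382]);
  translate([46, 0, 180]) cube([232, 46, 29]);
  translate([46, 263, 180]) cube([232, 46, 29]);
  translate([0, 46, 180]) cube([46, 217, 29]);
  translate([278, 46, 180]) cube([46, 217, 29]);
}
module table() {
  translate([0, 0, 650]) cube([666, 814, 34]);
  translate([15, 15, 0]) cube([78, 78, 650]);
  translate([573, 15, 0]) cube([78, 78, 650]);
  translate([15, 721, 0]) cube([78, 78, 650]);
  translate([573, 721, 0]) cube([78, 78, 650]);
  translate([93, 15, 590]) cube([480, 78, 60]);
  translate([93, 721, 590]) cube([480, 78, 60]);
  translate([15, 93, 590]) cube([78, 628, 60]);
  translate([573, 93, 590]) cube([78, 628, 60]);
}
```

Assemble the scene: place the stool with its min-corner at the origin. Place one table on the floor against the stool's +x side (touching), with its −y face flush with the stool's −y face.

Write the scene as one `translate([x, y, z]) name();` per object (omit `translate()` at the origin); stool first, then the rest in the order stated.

stool();
translate([324, 0, 0]) table();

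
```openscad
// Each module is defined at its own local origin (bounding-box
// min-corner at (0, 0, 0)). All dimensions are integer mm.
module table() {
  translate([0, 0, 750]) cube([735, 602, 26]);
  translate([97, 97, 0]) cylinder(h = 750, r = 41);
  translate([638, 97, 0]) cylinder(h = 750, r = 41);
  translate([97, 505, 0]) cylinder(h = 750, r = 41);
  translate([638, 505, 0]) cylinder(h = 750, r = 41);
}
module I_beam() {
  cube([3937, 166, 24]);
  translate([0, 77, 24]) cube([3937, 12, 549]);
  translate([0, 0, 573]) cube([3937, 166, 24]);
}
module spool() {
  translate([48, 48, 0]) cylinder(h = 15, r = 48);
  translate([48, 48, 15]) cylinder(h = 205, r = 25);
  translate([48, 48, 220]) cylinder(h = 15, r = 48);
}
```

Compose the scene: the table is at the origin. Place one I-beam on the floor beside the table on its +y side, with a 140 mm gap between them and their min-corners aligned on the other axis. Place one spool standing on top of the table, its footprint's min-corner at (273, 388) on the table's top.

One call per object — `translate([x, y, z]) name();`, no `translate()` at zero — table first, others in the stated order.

table();
translate([0, 742, 0]) I_beam();
translate([273, 388, 776]) spool();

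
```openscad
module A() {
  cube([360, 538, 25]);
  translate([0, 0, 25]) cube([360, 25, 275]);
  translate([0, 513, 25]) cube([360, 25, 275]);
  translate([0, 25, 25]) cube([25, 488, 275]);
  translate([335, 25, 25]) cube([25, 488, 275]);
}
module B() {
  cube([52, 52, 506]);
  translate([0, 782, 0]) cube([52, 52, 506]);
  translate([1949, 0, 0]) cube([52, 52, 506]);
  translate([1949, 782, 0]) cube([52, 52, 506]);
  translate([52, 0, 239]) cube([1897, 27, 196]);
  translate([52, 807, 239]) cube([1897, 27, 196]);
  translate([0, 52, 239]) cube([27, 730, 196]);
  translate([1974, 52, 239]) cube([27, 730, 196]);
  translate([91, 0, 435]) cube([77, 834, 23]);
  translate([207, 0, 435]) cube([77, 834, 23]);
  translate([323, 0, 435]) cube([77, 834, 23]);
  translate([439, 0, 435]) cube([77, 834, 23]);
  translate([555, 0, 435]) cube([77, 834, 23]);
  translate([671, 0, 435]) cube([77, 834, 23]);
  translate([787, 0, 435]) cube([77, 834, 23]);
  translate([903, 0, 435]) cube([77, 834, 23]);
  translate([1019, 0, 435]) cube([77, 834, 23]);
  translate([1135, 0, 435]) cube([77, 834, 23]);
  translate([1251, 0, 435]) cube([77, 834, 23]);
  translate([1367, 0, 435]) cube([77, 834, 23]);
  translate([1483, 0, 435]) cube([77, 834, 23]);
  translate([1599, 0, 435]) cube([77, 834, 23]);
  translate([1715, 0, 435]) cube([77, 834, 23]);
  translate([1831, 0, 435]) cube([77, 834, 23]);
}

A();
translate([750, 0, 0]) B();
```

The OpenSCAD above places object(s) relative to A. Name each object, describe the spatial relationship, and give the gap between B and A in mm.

The bed frame's nearest face is 390 mm from the open box's +x face.

A is an open box. B is a bed frame. The bed frame is on the floor beside the open box on its +x side. The gap between the bed frame and the open box is 390 mm.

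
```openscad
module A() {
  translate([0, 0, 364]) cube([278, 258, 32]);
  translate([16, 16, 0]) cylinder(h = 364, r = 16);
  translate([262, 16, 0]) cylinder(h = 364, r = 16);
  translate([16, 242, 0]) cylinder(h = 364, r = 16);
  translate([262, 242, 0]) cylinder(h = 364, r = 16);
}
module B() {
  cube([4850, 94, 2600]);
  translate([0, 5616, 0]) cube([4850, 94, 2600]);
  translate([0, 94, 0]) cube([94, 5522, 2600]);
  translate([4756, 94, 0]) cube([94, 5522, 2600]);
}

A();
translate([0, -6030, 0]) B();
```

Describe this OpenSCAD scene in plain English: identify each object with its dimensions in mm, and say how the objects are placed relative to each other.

A is a simple wooden stool: a rectangular seat 278 mm (x) by 258 mm (y), 32 mm thick, top face at z = 396 mm, on four round legs, each 32 mm in diameter. The legs rest on z = 0, each leg's axis is inset half a diameter from the nearest pair of seat edges (so the leg's bounding box is flush with the corner).

B is a box-shaped house frame (walls only): outside footprint 4850×5710 mm, wall height 2600 mm, wall thickness 94 mm. The two y-facing walls run the full x-width; the two x-facing walls fit between the inner faces of the y-facing walls.

The house frame is on the floor beside the stool on its −y side.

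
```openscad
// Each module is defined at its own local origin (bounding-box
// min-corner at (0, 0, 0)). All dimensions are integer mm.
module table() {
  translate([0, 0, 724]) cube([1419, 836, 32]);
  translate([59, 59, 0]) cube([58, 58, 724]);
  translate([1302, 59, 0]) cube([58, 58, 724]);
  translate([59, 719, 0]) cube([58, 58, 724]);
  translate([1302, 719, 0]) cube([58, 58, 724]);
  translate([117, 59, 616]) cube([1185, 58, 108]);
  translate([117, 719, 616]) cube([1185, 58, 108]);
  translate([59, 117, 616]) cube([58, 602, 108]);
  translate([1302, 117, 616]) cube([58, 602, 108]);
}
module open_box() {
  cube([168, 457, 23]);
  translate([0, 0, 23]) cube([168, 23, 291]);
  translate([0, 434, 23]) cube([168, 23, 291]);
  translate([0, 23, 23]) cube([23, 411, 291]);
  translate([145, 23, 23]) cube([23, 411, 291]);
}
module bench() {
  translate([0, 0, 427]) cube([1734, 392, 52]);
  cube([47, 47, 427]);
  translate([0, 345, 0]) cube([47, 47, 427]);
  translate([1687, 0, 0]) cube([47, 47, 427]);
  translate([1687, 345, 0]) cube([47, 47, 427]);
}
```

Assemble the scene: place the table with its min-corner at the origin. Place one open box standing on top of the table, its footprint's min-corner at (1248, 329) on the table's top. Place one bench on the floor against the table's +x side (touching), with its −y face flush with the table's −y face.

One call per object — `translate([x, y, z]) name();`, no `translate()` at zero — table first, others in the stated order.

table();
translate([1248, 329, 756]) open_box();
translate([1419, 0, 0]) bench();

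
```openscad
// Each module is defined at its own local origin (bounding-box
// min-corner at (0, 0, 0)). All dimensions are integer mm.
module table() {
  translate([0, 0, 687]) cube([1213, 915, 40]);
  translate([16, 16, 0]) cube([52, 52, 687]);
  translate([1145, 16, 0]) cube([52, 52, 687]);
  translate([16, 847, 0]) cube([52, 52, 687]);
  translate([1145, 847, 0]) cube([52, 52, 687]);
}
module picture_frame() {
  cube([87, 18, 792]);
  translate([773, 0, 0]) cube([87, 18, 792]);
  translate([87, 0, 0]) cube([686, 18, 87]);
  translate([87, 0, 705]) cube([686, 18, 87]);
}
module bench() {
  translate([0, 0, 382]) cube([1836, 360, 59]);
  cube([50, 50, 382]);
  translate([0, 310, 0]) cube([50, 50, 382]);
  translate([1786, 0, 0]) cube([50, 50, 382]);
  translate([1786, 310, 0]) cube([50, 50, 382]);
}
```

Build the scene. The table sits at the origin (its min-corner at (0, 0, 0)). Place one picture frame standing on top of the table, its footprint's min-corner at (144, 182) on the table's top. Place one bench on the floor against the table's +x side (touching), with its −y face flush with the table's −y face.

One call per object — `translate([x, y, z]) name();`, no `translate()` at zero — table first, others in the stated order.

table();
translate([144, 182, 727]) picture_frame();
translate([1213, 0, 0]) bench();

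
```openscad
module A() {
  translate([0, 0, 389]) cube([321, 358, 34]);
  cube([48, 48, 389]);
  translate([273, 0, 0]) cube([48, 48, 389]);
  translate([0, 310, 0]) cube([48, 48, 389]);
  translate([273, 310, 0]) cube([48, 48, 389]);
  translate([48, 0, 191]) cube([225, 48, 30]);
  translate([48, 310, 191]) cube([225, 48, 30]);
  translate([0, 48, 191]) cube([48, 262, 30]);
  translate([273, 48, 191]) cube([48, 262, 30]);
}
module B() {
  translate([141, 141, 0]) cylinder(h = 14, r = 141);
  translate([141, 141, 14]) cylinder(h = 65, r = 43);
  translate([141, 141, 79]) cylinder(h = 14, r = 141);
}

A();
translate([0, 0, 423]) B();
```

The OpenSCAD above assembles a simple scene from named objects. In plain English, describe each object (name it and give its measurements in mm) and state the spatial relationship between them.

A is a four-legged stool. The seat is a 321×358×34 mm slab whose top surface is at z = 423 mm; four square legs, each 48×48 mm in cross-section, run from the floor (z = 0) to the underside of the seat, each flush with a corner of the seat. Four stretchers, 48 mm wide and 30 mm tall, connect adjacent legs with their undersides at z = 191 mm, each running between the inner faces of the legs it joins and aligned with the legs' outer faces on the other axis.

B is a spool: two coaxial disc flanges of radius 141 mm and thickness 14 mm, joined by a core cylinder of radius 43 mm and height 65 mm. The lower flange rests on z = 0 and the three cylinders share a vertical axis.

The spool is on top of the stool.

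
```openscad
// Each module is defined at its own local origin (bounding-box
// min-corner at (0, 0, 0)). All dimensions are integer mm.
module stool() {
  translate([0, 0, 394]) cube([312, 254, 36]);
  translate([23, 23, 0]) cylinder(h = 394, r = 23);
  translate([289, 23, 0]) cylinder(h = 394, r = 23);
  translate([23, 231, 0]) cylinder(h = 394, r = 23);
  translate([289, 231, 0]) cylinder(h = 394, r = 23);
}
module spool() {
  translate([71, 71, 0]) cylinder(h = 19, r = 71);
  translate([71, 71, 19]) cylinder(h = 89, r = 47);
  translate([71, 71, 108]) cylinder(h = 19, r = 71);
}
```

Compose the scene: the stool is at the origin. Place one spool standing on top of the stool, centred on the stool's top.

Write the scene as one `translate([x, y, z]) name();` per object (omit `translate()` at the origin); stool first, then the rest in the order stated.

stool();
translate([85, 56, 430]) spool();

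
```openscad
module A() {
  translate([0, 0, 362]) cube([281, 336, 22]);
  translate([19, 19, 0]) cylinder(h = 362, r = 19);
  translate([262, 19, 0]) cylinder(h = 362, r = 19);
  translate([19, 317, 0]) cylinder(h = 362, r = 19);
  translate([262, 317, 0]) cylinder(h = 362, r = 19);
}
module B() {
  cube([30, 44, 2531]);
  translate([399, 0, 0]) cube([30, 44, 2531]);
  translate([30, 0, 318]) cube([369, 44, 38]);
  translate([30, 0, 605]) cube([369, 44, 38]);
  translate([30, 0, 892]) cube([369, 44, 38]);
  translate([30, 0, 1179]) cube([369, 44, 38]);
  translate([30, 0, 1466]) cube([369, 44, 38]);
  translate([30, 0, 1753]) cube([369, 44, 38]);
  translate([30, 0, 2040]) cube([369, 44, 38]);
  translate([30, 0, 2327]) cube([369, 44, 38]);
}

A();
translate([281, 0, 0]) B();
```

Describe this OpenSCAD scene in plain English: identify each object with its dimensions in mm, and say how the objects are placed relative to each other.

A is a four-legged stool. The seat is 281×336 mm, 22 mm thick, top at z = 384 mm. It stands on four round legs, each 38 mm in diameter, from z = 0 to the seat underside, each leg's axis is inset half a diameter from the nearest pair of seat edges (so the leg's bounding box is flush with the corner).

B is a straight ladder. Two 30×44 mm vertical rails, 2531 mm tall, stand 429 mm apart (outside-to-outside) with their front faces coplanar on the −y side. 8 rungs, each 44 mm deep and 38 mm tall, span between the inner faces of the rails, front faces flush with the rails. The lowest rung's underside is at z = 318 mm and rungs are spaced 287 mm apart (underside to underside).

The ladder is against the stool's +x side, with their −y faces flush.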